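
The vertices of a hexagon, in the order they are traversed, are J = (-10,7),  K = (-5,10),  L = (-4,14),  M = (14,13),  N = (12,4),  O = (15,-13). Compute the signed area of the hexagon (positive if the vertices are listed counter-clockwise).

-342

Apply the shoelace (surveyor's) formula: 2A = Σ (x_i·y_{i+1} − x_{i+1}·y_i), indices taken mod 6.
J→K: (-10)(10) − (-5)(7) = -65
K→L: (-5)(14) − (-4)(10) = -30
L→M: (-4)(13) − (14)(14) = -248
M→N: (14)(4) − (12)(13) = -100
N→O: (12)(-13) − (15)(4) = -216
O→J: (15)(7) − (-10)(-13) = -25
Σ = -684
Signed area = Σ/2 = -342 (negative ⇒ clockwise traversal).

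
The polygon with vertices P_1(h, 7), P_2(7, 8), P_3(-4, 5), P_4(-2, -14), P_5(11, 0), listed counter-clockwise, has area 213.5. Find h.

Write out the shoelace sum; only the two edges meeting at P_1 involve h:
2·Area = [(11·7 − h·0) + (h·8 − 7·7)] + 287
       = 8·h + 315 = 427
⇒ h = 14.

14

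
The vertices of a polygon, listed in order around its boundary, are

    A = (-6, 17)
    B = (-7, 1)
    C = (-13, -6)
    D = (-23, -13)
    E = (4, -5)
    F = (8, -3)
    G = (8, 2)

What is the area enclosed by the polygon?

Σ = (113) + (55) + (31) + (167) + (28) + (40) + (148) = 582
Area = |Σ|/2 = 291.

291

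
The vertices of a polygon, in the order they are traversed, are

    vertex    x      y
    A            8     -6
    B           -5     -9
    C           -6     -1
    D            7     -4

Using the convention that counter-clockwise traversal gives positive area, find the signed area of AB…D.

Apply Gauss's area formula: 2A = Σ (x_i·y_{i+1} − x_{i+1}·y_i), indices taken mod 4.
Σ = (-102) + (-49) + (31) + (-10) = -130
Signed area = Σ/2 = -65 (negative ⇒ clockwise traversal).

-65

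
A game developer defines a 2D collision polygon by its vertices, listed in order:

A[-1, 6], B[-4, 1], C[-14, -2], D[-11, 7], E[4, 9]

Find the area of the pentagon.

Apply Gauss's area formula: 2A = Σ (x_i·y_{i+1} − x_{i+1}·y_i), indices taken mod 5.
Σ = (23) + (22) + (-120) + (-127) + (33) = -169
Area = |Σ|/2 = 84.5.

84.5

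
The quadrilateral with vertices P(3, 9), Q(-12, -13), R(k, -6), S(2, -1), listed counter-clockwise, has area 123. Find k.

6

The doubled signed area Σ (x_i y_{i+1} − x_{i+1} y_i) is linear in k.
With k=0 it equals 174; the coefficient of k is 12 (from the two edges through R).
So 12·k + 174 = 2·123 = 246 ⇒ k = 6.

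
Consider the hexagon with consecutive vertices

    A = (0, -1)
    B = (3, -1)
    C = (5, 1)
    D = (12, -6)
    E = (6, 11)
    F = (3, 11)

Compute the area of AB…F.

83.5

Apply the shoelace formula: 2A = Σ (x_i·y_{i+1} − x_{i+1}·y_i), indices taken mod 6.
Σ = (3) + (8) + (-42) + (168) + (33) + (-3) = 167
Area = |Σ|/2 = 83.5.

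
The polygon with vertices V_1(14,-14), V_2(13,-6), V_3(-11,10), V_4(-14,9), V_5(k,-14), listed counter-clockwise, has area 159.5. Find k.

12

Write out the shoelace sum; only the two edges meeting at V_5 involve k:
2·Area = [((-14)·(-14) − k·9) + (k·(-14) − 14·(-14))] + 203
       = -23·k + 595 = 319
⇒ k = 12.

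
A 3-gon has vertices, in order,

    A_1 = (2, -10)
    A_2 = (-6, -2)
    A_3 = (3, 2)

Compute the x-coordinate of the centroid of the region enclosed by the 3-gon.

Apply Gauss's area formula. First the cross-terms c_i = x_i·y_{i+1} − x_{i+1}·y_i:
  -64, -6, -34  ⇒  2A = -104, A = -52.
Then Σ (x_i + x_{i+1})·c_i = 104, so x̄ = 104 / (6·(-52)) = -1/3.

-1/3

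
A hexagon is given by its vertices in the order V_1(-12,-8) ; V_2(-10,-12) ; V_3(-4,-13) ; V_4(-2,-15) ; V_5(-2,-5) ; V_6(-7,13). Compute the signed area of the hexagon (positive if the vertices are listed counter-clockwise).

155.5

Apply the shoelace (surveyor's) formula: 2A = Σ (x_i·y_{i+1} − x_{i+1}·y_i), indices taken mod 6.
Σ = (64) + (82) + (34) + (-20) + (-61) + (212) = 311
Signed area = Σ/2 = 155.5 (positive ⇒ counter-clockwise traversal).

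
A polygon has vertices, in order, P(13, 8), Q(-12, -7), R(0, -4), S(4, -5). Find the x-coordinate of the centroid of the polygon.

Apply the shoelace formula. First the cross-terms c_i = x_i·y_{i+1} − x_{i+1}·y_i:
  5, 48, 16, 97  ⇒  2A = 166, A = 83.
Then Σ (x_i + x_{i+1})·c_i = 1142, so x̄ = 1142 / (6·83) = 571/249.

571/249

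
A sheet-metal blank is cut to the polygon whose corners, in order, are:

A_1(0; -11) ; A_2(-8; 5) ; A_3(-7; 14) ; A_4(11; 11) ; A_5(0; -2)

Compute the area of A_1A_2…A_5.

209

Σ = (-88) + (-77) + (-231) + (-22) + (0) = -418
Area = |Σ|/2 = 209.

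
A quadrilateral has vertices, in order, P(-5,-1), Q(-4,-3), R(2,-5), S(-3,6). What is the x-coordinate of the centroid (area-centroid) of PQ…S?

Apply Gauss's area formula. First the cross-terms c_i = x_i·y_{i+1} − x_{i+1}·y_i:
  11, 26, -3, 33  ⇒  2A = 67, A = 33.5.
Then Σ (x_i + x_{i+1})·c_i = -412, so x̄ = -412 / (6·33.5) = -412/201.

-412/201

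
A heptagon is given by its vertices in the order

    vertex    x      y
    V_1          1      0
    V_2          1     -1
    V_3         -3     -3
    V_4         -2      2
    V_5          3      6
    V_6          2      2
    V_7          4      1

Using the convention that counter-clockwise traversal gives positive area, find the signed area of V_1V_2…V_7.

Apply the surveyor's formula: 2A = Σ (x_i·y_{i+1} − x_{i+1}·y_i), indices taken mod 7.
Σ = (-1) + (-6) + (-12) + (-18) + (-6) + (-6) + (-1) = -50
Signed area = Σ/2 = -25 (negative ⇒ clockwise traversal).

-25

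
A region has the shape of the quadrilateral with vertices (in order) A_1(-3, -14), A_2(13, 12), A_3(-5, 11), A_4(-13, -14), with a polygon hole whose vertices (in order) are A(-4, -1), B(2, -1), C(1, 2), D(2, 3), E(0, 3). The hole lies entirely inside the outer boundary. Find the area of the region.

337

Outer boundary:
Apply Gauss's area formula: 2A = Σ (x_i·y_{i+1} − x_{i+1}·y_i), indices taken mod 4.
A_1→A_2: (-3)(12) − (13)(-14) = 146
A_2→A_3: (13)(11) − (-5)(12) = 203
A_3→A_4: (-5)(-14) − (-13)(11) = 213
A_4→A_1: (-13)(-14) − (-3)(-14) = 140
Σ = 702
Area = |Σ|/2 = 351.
Hole:
Apply the shoelace formula: 2A = Σ (x_i·y_{i+1} − x_{i+1}·y_i), indices taken mod 5.
Σ = (6) + (5) + (-1) + (6) + (12) = 28
Area = |Σ|/2 = 14.
Net area = 351 − 14 = 337.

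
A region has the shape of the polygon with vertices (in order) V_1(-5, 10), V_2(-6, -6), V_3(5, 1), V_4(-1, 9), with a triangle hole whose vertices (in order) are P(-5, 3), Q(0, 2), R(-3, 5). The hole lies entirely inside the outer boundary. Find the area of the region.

91.5

Outer boundary:
Apply the shoelace formula: 2A = Σ (x_i·y_{i+1} − x_{i+1}·y_i), indices taken mod 4.
Σ = (90) + (24) + (46) + (35) = 195
Area = |Σ|/2 = 97.5.
Hole:
Σ = (-10) + (6) + (16) = 12
Area = |Σ|/2 = 6.
Net area = 97.5 − 6 = 91.5.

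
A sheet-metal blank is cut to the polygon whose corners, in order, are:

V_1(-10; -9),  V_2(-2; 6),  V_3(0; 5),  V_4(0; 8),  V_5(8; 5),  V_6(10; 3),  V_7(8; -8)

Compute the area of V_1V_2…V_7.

217

Apply the surveyor's formula: 2A = Σ (x_i·y_{i+1} − x_{i+1}·y_i), indices taken mod 7.
Σ = (-78) + (-10) + (0) + (-64) + (-26) + (-104) + (-152) = -434
Area = |Σ|/2 = 217.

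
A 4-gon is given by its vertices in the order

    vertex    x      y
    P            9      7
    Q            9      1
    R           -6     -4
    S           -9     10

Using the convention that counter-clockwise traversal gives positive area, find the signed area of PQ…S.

-166.5

Apply the shoelace (surveyor's) formula: 2A = Σ (x_i·y_{i+1} − x_{i+1}·y_i), indices taken mod 4.
Cross-terms: -54, -30, -96, -153  ⇒  Σ = -333
Signed area = Σ/2 = -166.5 (negative ⇒ clockwise traversal).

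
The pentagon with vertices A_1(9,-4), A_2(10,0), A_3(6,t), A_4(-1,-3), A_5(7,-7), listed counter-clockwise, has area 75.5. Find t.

The doubled signed area Σ (x_i y_{i+1} − x_{i+1} y_i) is linear in t.
With t=0 it equals 85; the coefficient of t is 11 (from the two edges through A_3).
So 11·t + 85 = 2·75.5 = 151 ⇒ t = 6.

6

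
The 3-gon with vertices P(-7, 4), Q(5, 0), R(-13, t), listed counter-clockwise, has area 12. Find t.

8

The doubled signed area Σ (x_i y_{i+1} − x_{i+1} y_i) is linear in t.
With t=0 it equals -72; the coefficient of t is 12 (from the two edges through R).
So 12·t + -72 = 2·12 = 24 ⇒ t = 8.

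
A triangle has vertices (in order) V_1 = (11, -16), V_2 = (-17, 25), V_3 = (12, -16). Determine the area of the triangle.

20.5

Apply Gauss's area formula: 2A = Σ (x_i·y_{i+1} − x_{i+1}·y_i), indices taken mod 3.
Cross-terms: 3, -28, -16  ⇒  Σ = -41
Area = |Σ|/2 = 20.5.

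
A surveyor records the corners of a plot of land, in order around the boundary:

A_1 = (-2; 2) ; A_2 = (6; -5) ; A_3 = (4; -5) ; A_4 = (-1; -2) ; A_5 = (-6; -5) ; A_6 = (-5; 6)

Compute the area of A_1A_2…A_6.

45.5

Apply the surveyor's formula: 2A = Σ (x_i·y_{i+1} − x_{i+1}·y_i), indices taken mod 6.
Cross-terms: -2, -10, -13, -7, -61, 2  ⇒  Σ = -91
Area = |Σ|/2 = 45.5.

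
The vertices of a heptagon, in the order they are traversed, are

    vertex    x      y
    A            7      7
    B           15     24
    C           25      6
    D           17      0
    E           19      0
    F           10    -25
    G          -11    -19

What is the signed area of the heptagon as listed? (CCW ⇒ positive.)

-716.5

Apply the shoelace formula: 2A = Σ (x_i·y_{i+1} − x_{i+1}·y_i), indices taken mod 7.
Σ = (63) + (-510) + (-102) + (0) + (-475) + (-465) + (56) = -1433
Signed area = Σ/2 = -716.5 (negative ⇒ clockwise traversal).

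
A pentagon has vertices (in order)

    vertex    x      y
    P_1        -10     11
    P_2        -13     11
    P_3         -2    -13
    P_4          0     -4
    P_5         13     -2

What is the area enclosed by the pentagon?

Apply the shoelace formula: 2A = Σ (x_i·y_{i+1} − x_{i+1}·y_i), indices taken mod 5.
Σ = (33) + (191) + (8) + (52) + (123) = 407
Area = |Σ|/2 = 203.5.

203.5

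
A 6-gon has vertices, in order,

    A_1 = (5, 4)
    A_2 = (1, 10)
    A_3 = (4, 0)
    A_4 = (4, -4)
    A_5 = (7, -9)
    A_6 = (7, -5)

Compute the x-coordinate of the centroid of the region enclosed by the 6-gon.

Apply the surveyor's formula. First the cross-terms c_i = x_i·y_{i+1} − x_{i+1}·y_i:
  46, -40, -16, -8, 28, 53  ⇒  2A = 63, A = 31.5.
Then Σ (x_i + x_{i+1})·c_i = 888, so x̄ = 888 / (6·31.5) = 296/63.

296/63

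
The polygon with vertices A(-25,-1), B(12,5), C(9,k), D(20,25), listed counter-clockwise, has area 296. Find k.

Write out the shoelace sum; only the two edges meeting at C involve k:
2·Area = [(12·k − 9·5) + (9·25 − 20·k)] + 492
       = -8·k + 672 = 592
⇒ k = 10.

10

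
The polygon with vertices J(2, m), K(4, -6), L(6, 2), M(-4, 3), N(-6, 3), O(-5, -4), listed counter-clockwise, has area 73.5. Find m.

Write out the shoelace sum; only the two edges meeting at J involve m:
2·Area = [((-5)·m − 2·(-4)) + (2·(-6) − 4·m)] + 115
       = -9·m + 111 = 147
⇒ m = -4.

-4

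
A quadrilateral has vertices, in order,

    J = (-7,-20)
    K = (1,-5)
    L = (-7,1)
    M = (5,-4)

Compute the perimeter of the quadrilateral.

60

|JK| = √((8)² + (15)²) = √289 = 17
|KL| = √((-8)² + (6)²) = √100 = 10
|LM| = √((12)² + (-5)²) = √169 = 13
|MJ| = √((-12)² + (-16)²) = √400 = 20
Perimeter = 17 + 10 + 13 + 20 = 60.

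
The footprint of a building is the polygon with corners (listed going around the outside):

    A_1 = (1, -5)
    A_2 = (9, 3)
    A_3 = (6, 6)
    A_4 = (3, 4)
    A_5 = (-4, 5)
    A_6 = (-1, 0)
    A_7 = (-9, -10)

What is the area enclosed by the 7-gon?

Cross-terms: 48, 36, 6, 31, 5, 10, 55  ⇒  Σ = 191
Area = |Σ|/2 = 95.5.

95.5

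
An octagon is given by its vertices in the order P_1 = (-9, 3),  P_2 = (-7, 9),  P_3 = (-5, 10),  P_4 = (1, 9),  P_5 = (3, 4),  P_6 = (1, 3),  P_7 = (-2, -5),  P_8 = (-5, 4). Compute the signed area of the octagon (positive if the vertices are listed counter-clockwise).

Σ = (-60) + (-25) + (-55) + (-23) + (5) + (1) + (-33) + (21) = -169
Signed area = Σ/2 = -84.5 (negative ⇒ clockwise traversal).

-84.5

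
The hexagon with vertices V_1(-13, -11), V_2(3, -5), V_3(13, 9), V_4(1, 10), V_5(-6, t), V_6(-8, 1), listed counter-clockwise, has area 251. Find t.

4

Write out the shoelace sum; only the two edges meeting at V_5 involve t:
2·Area = [(1·t − (-6)·10) + ((-6)·1 − (-8)·t)] + 412
       = 9·t + 466 = 502
⇒ t = 4.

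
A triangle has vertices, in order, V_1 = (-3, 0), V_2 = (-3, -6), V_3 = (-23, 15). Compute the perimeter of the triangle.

60

|V_1V_2| = √((0)² + (-6)²) = √36 = 6
|V_2V_3| = √((-20)² + (21)²) = √841 = 29
|V_3V_1| = √((20)² + (-15)²) = √625 = 25
Perimeter = 6 + 29 + 25 = 60.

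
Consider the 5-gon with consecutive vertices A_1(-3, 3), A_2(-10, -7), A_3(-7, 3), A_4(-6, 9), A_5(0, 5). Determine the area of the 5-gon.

44

Apply the surveyor's formula: 2A = Σ (x_i·y_{i+1} − x_{i+1}·y_i), indices taken mod 5.
Σ = (51) + (-79) + (-45) + (-30) + (15) = -88
Area = |Σ|/2 = 44.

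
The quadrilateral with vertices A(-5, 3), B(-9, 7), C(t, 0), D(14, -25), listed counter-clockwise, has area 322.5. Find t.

-23

Write out the shoelace sum; only the two edges meeting at C involve t:
2·Area = [((-9)·0 − t·7) + (t·(-25) − 14·0)] + -91
       = -32·t + -91 = 645
⇒ t = -23.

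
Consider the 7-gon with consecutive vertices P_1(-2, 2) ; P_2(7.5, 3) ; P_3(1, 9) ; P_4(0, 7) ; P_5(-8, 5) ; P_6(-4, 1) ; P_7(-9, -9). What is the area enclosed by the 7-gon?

Apply the shoelace formula: 2A = Σ (x_i·y_{i+1} − x_{i+1}·y_i), indices taken mod 7.
P_1→P_2: (-2)(3) − (7.5)(2) = -21
P_2→P_3: (7.5)(9) − (1)(3) = 64.5
P_3→P_4: (1)(7) − (0)(9) = 7
P_4→P_5: (0)(5) − (-8)(7) = 56
P_5→P_6: (-8)(1) − (-4)(5) = 12
P_6→P_7: (-4)(-9) − (-9)(1) = 45
P_7→P_1: (-9)(2) − (-2)(-9) = -36
Σ = 127.5
Area = |Σ|/2 = 63.75.

63.75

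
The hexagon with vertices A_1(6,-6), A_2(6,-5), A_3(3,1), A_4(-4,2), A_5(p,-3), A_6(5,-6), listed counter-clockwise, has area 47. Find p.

Write out the shoelace sum; only the two edges meeting at A_5 involve p:
2·Area = [((-4)·(-3) − p·2) + (p·(-6) − 5·(-3))] + 43
       = -8·p + 70 = 94
⇒ p = -3.

-3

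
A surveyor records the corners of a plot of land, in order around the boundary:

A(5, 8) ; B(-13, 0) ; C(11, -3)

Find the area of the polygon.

Σ = (104) + (39) + (103) = 246
Area = |Σ|/2 = 123.

123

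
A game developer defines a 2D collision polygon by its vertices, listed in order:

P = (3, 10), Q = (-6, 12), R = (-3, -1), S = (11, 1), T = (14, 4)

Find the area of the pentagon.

152

Apply the surveyor's formula: 2A = Σ (x_i·y_{i+1} − x_{i+1}·y_i), indices taken mod 5.
P→Q: (3)(12) − (-6)(10) = 96
Q→R: (-6)(-1) − (-3)(12) = 42
R→S: (-3)(1) − (11)(-1) = 8
S→T: (11)(4) − (14)(1) = 30
T→P: (14)(10) − (3)(4) = 128
Σ = 304
Area = |Σ|/2 = 152.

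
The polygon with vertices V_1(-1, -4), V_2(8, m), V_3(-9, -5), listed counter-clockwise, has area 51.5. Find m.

The doubled signed area Σ (x_i y_{i+1} − x_{i+1} y_i) is linear in m.
With m=0 it equals 23; the coefficient of m is 8 (from the two edges through V_2).
So 8·m + 23 = 2·51.5 = 103 ⇒ m = 10.

10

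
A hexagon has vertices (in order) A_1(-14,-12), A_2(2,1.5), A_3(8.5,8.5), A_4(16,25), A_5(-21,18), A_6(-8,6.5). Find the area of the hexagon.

545.625

Apply the shoelace (surveyor's) formula: 2A = Σ (x_i·y_{i+1} − x_{i+1}·y_i), indices taken mod 6.
Σ = (3) + (4.25) + (76.5) + (813) + (7.5) + (187) = 1091.25
Area = |Σ|/2 = 545.625.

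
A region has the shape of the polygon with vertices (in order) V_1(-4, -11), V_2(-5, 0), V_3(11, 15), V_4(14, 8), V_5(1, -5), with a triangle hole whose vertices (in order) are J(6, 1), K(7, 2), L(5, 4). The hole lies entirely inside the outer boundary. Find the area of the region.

178.5

Outer boundary:
Apply the shoelace (surveyor's) formula: 2A = Σ (x_i·y_{i+1} − x_{i+1}·y_i), indices taken mod 5.
Σ = (-55) + (-75) + (-122) + (-78) + (-31) = -361
Area = |Σ|/2 = 180.5.
Hole:
Cross-terms: 5, 18, -19  ⇒  Σ = 4
Area = |Σ|/2 = 2.
Net area = 180.5 − 2 = 178.5.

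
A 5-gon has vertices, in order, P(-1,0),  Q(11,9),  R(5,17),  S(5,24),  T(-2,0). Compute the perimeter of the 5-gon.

|PQ| = √((12)² + (9)²) = √225 = 15
|QR| = √((-6)² + (8)²) = √100 = 10
|RS| = √((0)² + (7)²) = √49 = 7
|ST| = √((-7)² + (-24)²) = √625 = 25
|TP| = √((1)² + (0)²) = √1 = 1
Perimeter = 15 + 10 + 7 + 25 + 1 = 58.

58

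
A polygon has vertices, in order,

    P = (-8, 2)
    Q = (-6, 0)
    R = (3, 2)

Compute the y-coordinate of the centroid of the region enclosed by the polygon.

4/3

Apply the shoelace formula. First the cross-terms c_i = x_i·y_{i+1} − x_{i+1}·y_i:
  12, -12, 22  ⇒  2A = 22, A = 11.
Then Σ (y_i + y_{i+1})·c_i = 88, so ȳ = 88 / (6·11) = 4/3.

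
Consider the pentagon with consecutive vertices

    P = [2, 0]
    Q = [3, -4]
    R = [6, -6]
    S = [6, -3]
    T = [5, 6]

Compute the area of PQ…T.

Apply the surveyor's formula: 2A = Σ (x_i·y_{i+1} − x_{i+1}·y_i), indices taken mod 5.
Cross-terms: -8, 6, 18, 51, -12  ⇒  Σ = 55
Area = |Σ|/2 = 27.5.

27.5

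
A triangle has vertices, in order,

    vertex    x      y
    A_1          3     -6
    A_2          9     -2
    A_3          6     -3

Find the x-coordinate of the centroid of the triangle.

Apply the surveyor's formula. First the cross-terms c_i = x_i·y_{i+1} − x_{i+1}·y_i:
  48, -15, -27  ⇒  2A = 6, A = 3.
Then Σ (x_i + x_{i+1})·c_i = 108, so x̄ = 108 / (6·3) = 6.

6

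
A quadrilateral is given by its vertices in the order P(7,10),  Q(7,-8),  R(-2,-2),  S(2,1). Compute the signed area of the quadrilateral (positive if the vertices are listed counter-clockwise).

-70.5

Apply the surveyor's formula: 2A = Σ (x_i·y_{i+1} − x_{i+1}·y_i), indices taken mod 4.
Σ = (-126) + (-30) + (2) + (13) = -141
Signed area = Σ/2 = -70.5 (negative ⇒ clockwise traversal).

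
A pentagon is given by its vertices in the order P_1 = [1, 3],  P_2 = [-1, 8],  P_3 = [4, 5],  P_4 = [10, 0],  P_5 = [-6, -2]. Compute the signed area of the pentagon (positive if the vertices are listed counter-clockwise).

-56

Σ = (11) + (-37) + (-50) + (-20) + (-16) = -112
Signed area = Σ/2 = -56 (negative ⇒ clockwise traversal).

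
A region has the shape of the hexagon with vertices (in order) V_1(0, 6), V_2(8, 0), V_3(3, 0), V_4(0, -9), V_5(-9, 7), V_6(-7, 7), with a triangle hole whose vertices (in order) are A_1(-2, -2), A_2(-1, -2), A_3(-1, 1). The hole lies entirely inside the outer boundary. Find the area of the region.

104.5

Outer boundary:
Apply Gauss's area formula: 2A = Σ (x_i·y_{i+1} − x_{i+1}·y_i), indices taken mod 6.
V_1→V_2: (0)(0) − (8)(6) = -48
V_2→V_3: (8)(0) − (3)(0) = 0
V_3→V_4: (3)(-9) − (0)(0) = -27
V_4→V_5: (0)(7) − (-9)(-9) = -81
V_5→V_6: (-9)(7) − (-7)(7) = -14
V_6→V_1: (-7)(6) − (0)(7) = -42
Σ = -212
Area = |Σ|/2 = 106.
Hole:
Apply the shoelace formula: 2A = Σ (x_i·y_{i+1} − x_{i+1}·y_i), indices taken mod 3.
Σ = (2) + (-3) + (4) = 3
Area = |Σ|/2 = 1.5.
Net area = 106 − 1.5 = 104.5.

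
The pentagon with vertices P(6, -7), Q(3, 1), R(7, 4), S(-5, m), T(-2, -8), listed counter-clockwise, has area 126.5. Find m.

11

Write out the shoelace sum; only the two edges meeting at S involve m:
2·Area = [(7·m − (-5)·4) + ((-5)·(-8) − (-2)·m)] + 94
       = 9·m + 154 = 253
⇒ m = 11.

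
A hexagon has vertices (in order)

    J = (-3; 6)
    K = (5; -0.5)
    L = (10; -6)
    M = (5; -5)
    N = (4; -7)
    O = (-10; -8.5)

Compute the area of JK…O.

139

Apply the surveyor's formula: 2A = Σ (x_i·y_{i+1} − x_{i+1}·y_i), indices taken mod 6.
Cross-terms: -28.5, -25, -20, -15, -104, -85.5  ⇒  Σ = -278
Area = |Σ|/2 = 139.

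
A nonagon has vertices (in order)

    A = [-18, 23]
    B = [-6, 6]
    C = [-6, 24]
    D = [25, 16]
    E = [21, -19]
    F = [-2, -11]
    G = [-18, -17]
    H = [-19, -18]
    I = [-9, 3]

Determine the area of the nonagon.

1194.5

Apply the shoelace formula: 2A = Σ (x_i·y_{i+1} − x_{i+1}·y_i), indices taken mod 9.
Σ = (30) + (-108) + (-696) + (-811) + (-269) + (-164) + (1) + (-219) + (-153) = -2389
Area = |Σ|/2 = 1194.5.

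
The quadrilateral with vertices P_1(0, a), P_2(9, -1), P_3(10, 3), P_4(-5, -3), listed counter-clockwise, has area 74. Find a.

Write out the shoelace sum; only the two edges meeting at P_1 involve a:
2·Area = [((-5)·a − 0·(-3)) + (0·(-1) − 9·a)] + 22
       = -14·a + 22 = 148
⇒ a = -9.

-9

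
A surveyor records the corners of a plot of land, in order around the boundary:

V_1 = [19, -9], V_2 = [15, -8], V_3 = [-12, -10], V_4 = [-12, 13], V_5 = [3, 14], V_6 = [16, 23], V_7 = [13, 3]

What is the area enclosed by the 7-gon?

Apply Gauss's area formula: 2A = Σ (x_i·y_{i+1} − x_{i+1}·y_i), indices taken mod 7.
Σ = (-17) + (-246) + (-276) + (-207) + (-155) + (-251) + (-174) = -1326
Area = |Σ|/2 = 663.

663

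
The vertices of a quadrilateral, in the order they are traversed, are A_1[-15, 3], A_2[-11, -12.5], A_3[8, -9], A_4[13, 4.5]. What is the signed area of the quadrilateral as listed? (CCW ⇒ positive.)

339.5

Apply the shoelace formula: 2A = Σ (x_i·y_{i+1} − x_{i+1}·y_i), indices taken mod 4.
Cross-terms: 220.5, 199, 153, 106.5  ⇒  Σ = 679
Signed area = Σ/2 = 339.5 (positive ⇒ counter-clockwise traversal).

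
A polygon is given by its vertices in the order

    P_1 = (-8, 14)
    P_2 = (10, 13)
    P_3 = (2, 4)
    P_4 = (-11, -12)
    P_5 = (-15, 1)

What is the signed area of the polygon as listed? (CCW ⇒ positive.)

Cross-terms: -244, 14, 20, -191, -202  ⇒  Σ = -603
Signed area = Σ/2 = -301.5 (negative ⇒ clockwise traversal).

-301.5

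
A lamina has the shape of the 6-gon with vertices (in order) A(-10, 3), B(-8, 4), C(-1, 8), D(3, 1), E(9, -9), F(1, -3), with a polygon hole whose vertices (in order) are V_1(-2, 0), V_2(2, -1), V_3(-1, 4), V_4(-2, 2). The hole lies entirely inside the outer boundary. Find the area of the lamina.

81.5

Outer boundary:
Apply the shoelace (surveyor's) formula: 2A = Σ (x_i·y_{i+1} − x_{i+1}·y_i), indices taken mod 6.
Cross-terms: -16, -60, -25, -36, -18, -27  ⇒  Σ = -182
Area = |Σ|/2 = 91.
Hole:
Apply the shoelace (surveyor's) formula: 2A = Σ (x_i·y_{i+1} − x_{i+1}·y_i), indices taken mod 4.
V_1→V_2: (-2)(-1) − (2)(0) = 2
V_2→V_3: (2)(4) − (-1)(-1) = 7
V_3→V_4: (-1)(2) − (-2)(4) = 6
V_4→V_1: (-2)(0) − (-2)(2) = 4
Σ = 19
Area = |Σ|/2 = 9.5.
Net area = 91 − 9.5 = 81.5.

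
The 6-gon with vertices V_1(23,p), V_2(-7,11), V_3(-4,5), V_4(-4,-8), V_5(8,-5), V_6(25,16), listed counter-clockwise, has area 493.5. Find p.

Write out the shoelace sum; only the two edges meeting at V_1 involve p:
2·Area = [(25·p − 23·16) + (23·11 − (-7)·p)] + 398
       = 32·p + 283 = 987
⇒ p = 22.

22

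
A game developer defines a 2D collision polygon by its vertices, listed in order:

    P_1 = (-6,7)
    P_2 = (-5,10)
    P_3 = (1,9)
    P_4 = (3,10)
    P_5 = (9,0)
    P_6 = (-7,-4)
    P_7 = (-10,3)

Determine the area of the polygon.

Σ = (-25) + (-55) + (-17) + (-90) + (-36) + (-61) + (-52) = -336
Area = |Σ|/2 = 168.

168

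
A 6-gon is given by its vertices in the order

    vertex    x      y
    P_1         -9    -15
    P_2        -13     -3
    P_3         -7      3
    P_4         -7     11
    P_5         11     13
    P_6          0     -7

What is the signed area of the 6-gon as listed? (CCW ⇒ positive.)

Apply Gauss's area formula: 2A = Σ (x_i·y_{i+1} − x_{i+1}·y_i), indices taken mod 6.
P_1→P_2: (-9)(-3) − (-13)(-15) = -168
P_2→P_3: (-13)(3) − (-7)(-3) = -60
P_3→P_4: (-7)(11) − (-7)(3) = -56
P_4→P_5: (-7)(13) − (11)(11) = -212
P_5→P_6: (11)(-7) − (0)(13) = -77
P_6→P_1: (0)(-15) − (-9)(-7) = -63
Σ = -636
Signed area = Σ/2 = -318 (negative ⇒ clockwise traversal).

-318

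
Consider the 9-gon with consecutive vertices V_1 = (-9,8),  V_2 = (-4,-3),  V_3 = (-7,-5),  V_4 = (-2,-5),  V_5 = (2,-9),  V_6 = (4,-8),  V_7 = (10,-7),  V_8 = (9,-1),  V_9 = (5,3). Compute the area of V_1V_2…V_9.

167.5

Apply Gauss's area formula: 2A = Σ (x_i·y_{i+1} − x_{i+1}·y_i), indices taken mod 9.
Σ = (59) + (-1) + (25) + (28) + (20) + (52) + (53) + (32) + (67) = 335
Area = |Σ|/2 = 167.5.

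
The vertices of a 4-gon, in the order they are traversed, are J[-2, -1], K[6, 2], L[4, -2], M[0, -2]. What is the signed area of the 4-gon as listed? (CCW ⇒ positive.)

Apply Gauss's area formula: 2A = Σ (x_i·y_{i+1} − x_{i+1}·y_i), indices taken mod 4.
Σ = (2) + (-20) + (-8) + (-4) = -30
Signed area = Σ/2 = -15 (negative ⇒ clockwise traversal).

-15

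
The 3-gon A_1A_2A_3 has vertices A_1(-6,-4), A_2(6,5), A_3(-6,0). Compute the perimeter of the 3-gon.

32

|A_1A_2| = √((12)² + (9)²) = √225 = 15
|A_2A_3| = √((-12)² + (-5)²) = √169 = 13
|A_3A_1| = √((0)² + (-4)²) = √16 = 4
Perimeter = 15 + 13 + 4 = 32.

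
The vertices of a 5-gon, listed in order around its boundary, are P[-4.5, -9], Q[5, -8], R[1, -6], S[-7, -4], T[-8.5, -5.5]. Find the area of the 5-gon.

Apply the surveyor's formula: 2A = Σ (x_i·y_{i+1} − x_{i+1}·y_i), indices taken mod 5.
Cross-terms: 81, -22, -46, 4.5, 51.75  ⇒  Σ = 69.25
Area = |Σ|/2 = 34.625.

34.625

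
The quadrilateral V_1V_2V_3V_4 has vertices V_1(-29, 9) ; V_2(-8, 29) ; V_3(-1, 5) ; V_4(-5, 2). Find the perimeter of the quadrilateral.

|V_1V_2| = √((21)² + (20)²) = √841 = 29
|V_2V_3| = √((7)² + (-24)²) = √625 = 25
|V_3V_4| = √((-4)² + (-3)²) = √25 = 5
|V_4V_1| = √((-24)² + (7)²) = √625 = 25
Perimeter = 29 + 25 + 5 + 25 = 84.

84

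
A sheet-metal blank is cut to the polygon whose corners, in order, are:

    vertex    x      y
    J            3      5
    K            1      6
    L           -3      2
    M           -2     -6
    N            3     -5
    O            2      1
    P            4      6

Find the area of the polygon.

53

Apply the shoelace formula: 2A = Σ (x_i·y_{i+1} − x_{i+1}·y_i), indices taken mod 7.
Cross-terms: 13, 20, 22, 28, 13, 8, 2  ⇒  Σ = 106
Area = |Σ|/2 = 53.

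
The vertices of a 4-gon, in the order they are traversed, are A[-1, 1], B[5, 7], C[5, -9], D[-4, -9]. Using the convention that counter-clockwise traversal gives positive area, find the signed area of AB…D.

-93

Σ = (-12) + (-80) + (-81) + (-13) = -186
Signed area = Σ/2 = -93 (negative ⇒ clockwise traversal).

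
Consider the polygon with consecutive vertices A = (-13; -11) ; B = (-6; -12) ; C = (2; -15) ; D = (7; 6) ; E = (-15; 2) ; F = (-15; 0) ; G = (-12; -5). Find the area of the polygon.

298.5

Apply Gauss's area formula: 2A = Σ (x_i·y_{i+1} − x_{i+1}·y_i), indices taken mod 7.
A→B: (-13)(-12) − (-6)(-11) = 90
B→C: (-6)(-15) − (2)(-12) = 114
C→D: (2)(6) − (7)(-15) = 117
D→E: (7)(2) − (-15)(6) = 104
E→F: (-15)(0) − (-15)(2) = 30
F→G: (-15)(-5) − (-12)(0) = 75
G→A: (-12)(-11) − (-13)(-5) = 67
Σ = 597
Area = |Σ|/2 = 298.5.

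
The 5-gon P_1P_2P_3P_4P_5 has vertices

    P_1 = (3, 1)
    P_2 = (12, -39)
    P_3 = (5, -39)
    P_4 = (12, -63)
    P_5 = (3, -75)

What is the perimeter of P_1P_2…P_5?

164

|P_1P_2| = √((9)² + (-40)²) = √1681 = 41
|P_2P_3| = √((-7)² + (0)²) = √49 = 7
|P_3P_4| = √((7)² + (-24)²) = √625 = 25
|P_4P_5| = √((-9)² + (-12)²) = √225 = 15
|P_5P_1| = √((0)² + (76)²) = √5776 = 76
Perimeter = 41 + 7 + 25 + 15 + 76 = 164.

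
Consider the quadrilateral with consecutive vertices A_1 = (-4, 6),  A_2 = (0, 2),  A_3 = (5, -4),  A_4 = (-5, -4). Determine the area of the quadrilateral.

52

Σ = (-8) + (-10) + (-40) + (-46) = -104
Area = |Σ|/2 = 52.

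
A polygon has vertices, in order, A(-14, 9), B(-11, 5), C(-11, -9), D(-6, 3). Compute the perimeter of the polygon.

42

|AB| = √((3)² + (-4)²) = √25 = 5
|BC| = √((0)² + (-14)²) = √196 = 14
|CD| = √((5)² + (12)²) = √169 = 13
|DA| = √((-8)² + (6)²) = √100 = 10
Perimeter = 5 + 14 + 13 + 10 = 42.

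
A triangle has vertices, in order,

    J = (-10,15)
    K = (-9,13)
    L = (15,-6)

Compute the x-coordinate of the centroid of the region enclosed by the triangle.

Apply Gauss's area formula. First the cross-terms c_i = x_i·y_{i+1} − x_{i+1}·y_i:
  5, -141, 165  ⇒  2A = 29, A = 14.5.
Then Σ (x_i + x_{i+1})·c_i = -116, so x̄ = -116 / (6·14.5) = -4/3.

-4/3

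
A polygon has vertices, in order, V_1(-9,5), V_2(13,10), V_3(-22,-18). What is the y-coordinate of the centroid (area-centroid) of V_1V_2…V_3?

Apply the surveyor's formula. First the cross-terms c_i = x_i·y_{i+1} − x_{i+1}·y_i:
  -155, -14, -272  ⇒  2A = -441, A = -220.5.
Then Σ (y_i + y_{i+1})·c_i = 1323, so ȳ = 1323 / (6·(-220.5)) = -1.

-1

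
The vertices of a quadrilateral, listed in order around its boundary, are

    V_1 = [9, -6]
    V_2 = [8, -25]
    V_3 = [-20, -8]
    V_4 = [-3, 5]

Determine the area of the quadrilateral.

446

V_1→V_2: (9)(-25) − (8)(-6) = -177
V_2→V_3: (8)(-8) − (-20)(-25) = -564
V_3→V_4: (-20)(5) − (-3)(-8) = -124
V_4→V_1: (-3)(-6) − (9)(5) = -27
Σ = -892
Area = |Σ|/2 = 446.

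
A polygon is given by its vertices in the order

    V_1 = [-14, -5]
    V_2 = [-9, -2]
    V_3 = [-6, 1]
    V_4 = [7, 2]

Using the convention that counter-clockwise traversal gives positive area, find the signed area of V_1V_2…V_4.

-32

Apply Gauss's area formula: 2A = Σ (x_i·y_{i+1} − x_{i+1}·y_i), indices taken mod 4.
Σ = (-17) + (-21) + (-19) + (-7) = -64
Signed area = Σ/2 = -32 (negative ⇒ clockwise traversal).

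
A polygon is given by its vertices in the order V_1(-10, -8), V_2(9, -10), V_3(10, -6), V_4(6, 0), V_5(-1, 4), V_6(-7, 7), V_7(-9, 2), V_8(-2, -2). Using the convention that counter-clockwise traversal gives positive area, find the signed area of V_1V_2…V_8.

Apply Gauss's area formula: 2A = Σ (x_i·y_{i+1} − x_{i+1}·y_i), indices taken mod 8.
Σ = (172) + (46) + (36) + (24) + (21) + (49) + (22) + (-4) = 366
Signed area = Σ/2 = 183 (positive ⇒ counter-clockwise traversal).

183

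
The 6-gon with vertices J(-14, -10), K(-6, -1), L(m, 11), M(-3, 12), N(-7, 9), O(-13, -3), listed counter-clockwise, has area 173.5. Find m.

Write out the shoelace sum; only the two edges meeting at L involve m:
2·Area = [((-6)·11 − m·(-1)) + (m·12 − (-3)·11)] + 237
       = 13·m + 204 = 347
⇒ m = 11.

11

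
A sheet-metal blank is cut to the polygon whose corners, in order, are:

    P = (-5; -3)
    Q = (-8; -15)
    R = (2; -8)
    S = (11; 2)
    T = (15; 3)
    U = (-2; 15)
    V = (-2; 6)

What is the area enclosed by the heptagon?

Σ = (51) + (94) + (92) + (3) + (231) + (18) + (36) = 525
Area = |Σ|/2 = 262.5.

262.5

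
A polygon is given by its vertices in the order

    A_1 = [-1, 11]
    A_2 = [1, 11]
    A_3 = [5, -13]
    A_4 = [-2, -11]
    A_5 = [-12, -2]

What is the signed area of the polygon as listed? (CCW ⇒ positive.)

Apply the surveyor's formula: 2A = Σ (x_i·y_{i+1} − x_{i+1}·y_i), indices taken mod 5.
Σ = (-22) + (-68) + (-81) + (-128) + (-134) = -433
Signed area = Σ/2 = -216.5 (negative ⇒ clockwise traversal).

-216.5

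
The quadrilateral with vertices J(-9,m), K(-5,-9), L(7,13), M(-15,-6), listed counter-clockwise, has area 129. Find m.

-8

Write out the shoelace sum; only the two edges meeting at J involve m:
2·Area = [((-15)·m − (-9)·(-6)) + ((-9)·(-9) − (-5)·m)] + 151
       = -10·m + 178 = 258
⇒ m = -8.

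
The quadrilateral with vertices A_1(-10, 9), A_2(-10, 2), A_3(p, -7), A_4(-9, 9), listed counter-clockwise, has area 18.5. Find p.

The doubled signed area Σ (x_i y_{i+1} − x_{i+1} y_i) is linear in p.
With p=0 it equals 86; the coefficient of p is 7 (from the two edges through A_3).
So 7·p + 86 = 2·18.5 = 37 ⇒ p = -7.

-7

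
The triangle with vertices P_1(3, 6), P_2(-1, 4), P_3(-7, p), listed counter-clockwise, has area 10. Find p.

The doubled signed area Σ (x_i y_{i+1} − x_{i+1} y_i) is linear in p.
With p=0 it equals 4; the coefficient of p is -4 (from the two edges through P_3).
So -4·p + 4 = 2·10 = 20 ⇒ p = -4.

-4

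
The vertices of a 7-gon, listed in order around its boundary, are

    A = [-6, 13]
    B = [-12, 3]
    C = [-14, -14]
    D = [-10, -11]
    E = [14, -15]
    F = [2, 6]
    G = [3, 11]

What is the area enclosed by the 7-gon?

444.5

Apply the surveyor's formula: 2A = Σ (x_i·y_{i+1} − x_{i+1}·y_i), indices taken mod 7.
Σ = (138) + (210) + (14) + (304) + (114) + (4) + (105) = 889
Area = |Σ|/2 = 444.5.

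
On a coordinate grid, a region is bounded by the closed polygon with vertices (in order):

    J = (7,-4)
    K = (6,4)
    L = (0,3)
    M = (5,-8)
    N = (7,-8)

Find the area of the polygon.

49.5

Σ = (52) + (18) + (-15) + (16) + (28) = 99
Area = |Σ|/2 = 49.5.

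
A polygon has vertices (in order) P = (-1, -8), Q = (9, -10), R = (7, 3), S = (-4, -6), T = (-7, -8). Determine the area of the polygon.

93.5

Apply the shoelace (surveyor's) formula: 2A = Σ (x_i·y_{i+1} − x_{i+1}·y_i), indices taken mod 5.
Cross-terms: 82, 97, -30, -10, 48  ⇒  Σ = 187
Area = |Σ|/2 = 93.5.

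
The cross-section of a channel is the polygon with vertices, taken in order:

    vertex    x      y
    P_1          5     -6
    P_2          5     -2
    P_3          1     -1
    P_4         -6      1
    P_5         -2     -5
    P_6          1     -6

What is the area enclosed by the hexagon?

Σ = (20) + (-3) + (-5) + (32) + (17) + (24) = 85
Area = |Σ|/2 = 42.5.

42.5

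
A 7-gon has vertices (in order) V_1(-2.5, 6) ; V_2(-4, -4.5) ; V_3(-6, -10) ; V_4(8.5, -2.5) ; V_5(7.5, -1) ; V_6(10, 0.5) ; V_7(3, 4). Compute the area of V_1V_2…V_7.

119.375

Apply the shoelace formula: 2A = Σ (x_i·y_{i+1} − x_{i+1}·y_i), indices taken mod 7.
Cross-terms: 35.25, 13, 100, 10.25, 13.75, 38.5, 28  ⇒  Σ = 238.75
Area = |Σ|/2 = 119.375.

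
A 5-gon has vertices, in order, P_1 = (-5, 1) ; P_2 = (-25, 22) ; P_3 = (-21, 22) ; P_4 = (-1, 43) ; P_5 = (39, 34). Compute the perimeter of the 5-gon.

158

|P_1P_2| = √((-20)² + (21)²) = √841 = 29
|P_2P_3| = √((4)² + (0)²) = √16 = 4
|P_3P_4| = √((20)² + (21)²) = √841 = 29
|P_4P_5| = √((40)² + (-9)²) = √1681 = 41
|P_5P_1| = √((-44)² + (-33)²) = √3025 = 55
Perimeter = 29 + 4 + 29 + 41 + 55 = 158.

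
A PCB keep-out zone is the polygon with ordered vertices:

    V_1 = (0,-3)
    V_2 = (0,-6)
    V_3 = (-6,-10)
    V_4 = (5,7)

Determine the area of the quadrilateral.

21.5

Apply the shoelace (surveyor's) formula: 2A = Σ (x_i·y_{i+1} − x_{i+1}·y_i), indices taken mod 4.
V_1→V_2: (0)(-6) − (0)(-3) = 0
V_2→V_3: (0)(-10) − (-6)(-6) = -36
V_3→V_4: (-6)(7) − (5)(-10) = 8
V_4→V_1: (5)(-3) − (0)(7) = -15
Σ = -43
Area = |Σ|/2 = 21.5.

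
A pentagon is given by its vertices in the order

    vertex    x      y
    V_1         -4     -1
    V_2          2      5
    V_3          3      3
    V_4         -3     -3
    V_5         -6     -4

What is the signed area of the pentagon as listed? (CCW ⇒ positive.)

Apply the surveyor's formula: 2A = Σ (x_i·y_{i+1} − x_{i+1}·y_i), indices taken mod 5.
Σ = (-18) + (-9) + (0) + (-6) + (-10) = -43
Signed area = Σ/2 = -21.5 (negative ⇒ clockwise traversal).

-21.5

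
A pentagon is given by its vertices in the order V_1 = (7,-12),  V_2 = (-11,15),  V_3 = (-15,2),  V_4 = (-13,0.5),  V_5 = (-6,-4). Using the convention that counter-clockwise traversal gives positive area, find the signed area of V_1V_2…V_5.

174.75

V_1→V_2: (7)(15) − (-11)(-12) = -27
V_2→V_3: (-11)(2) − (-15)(15) = 203
V_3→V_4: (-15)(0.5) − (-13)(2) = 18.5
V_4→V_5: (-13)(-4) − (-6)(0.5) = 55
V_5→V_1: (-6)(-12) − (7)(-4) = 100
Σ = 349.5
Signed area = Σ/2 = 174.75 (positive ⇒ counter-clockwise traversal).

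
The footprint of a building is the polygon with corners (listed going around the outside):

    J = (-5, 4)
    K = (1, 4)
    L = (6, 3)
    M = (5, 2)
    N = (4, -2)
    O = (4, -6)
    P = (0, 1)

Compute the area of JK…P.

Σ = (-24) + (-21) + (-3) + (-18) + (-16) + (4) + (5) = -73
Area = |Σ|/2 = 36.5.

36.5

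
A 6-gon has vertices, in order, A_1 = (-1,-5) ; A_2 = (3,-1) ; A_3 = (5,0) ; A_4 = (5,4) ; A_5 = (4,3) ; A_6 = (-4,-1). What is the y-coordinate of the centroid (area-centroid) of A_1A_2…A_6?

Apply the surveyor's formula. First the cross-terms c_i = x_i·y_{i+1} − x_{i+1}·y_i:
  16, 5, 20, -1, 8, 19  ⇒  2A = 67, A = 33.5.
Then Σ (y_i + y_{i+1})·c_i = -126, so ȳ = -126 / (6·33.5) = -42/67.

-42/67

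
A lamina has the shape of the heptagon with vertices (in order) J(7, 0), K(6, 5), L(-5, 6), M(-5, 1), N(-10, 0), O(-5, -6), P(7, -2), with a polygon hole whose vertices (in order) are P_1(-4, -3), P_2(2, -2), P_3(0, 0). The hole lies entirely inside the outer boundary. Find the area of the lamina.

121.5

Outer boundary:
Apply the shoelace formula: 2A = Σ (x_i·y_{i+1} − x_{i+1}·y_i), indices taken mod 7.
Cross-terms: 35, 61, 25, 10, 60, 52, 14  ⇒  Σ = 257
Area = |Σ|/2 = 128.5.
Hole:
Σ = (14) + (0) + (0) = 14
Area = |Σ|/2 = 7.
Net area = 128.5 − 7 = 121.5.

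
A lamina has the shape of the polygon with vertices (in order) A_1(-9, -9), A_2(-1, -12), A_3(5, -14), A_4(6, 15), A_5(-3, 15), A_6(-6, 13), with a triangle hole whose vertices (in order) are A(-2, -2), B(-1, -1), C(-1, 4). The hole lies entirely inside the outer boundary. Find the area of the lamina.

342

Outer boundary:
Apply Gauss's area formula: 2A = Σ (x_i·y_{i+1} − x_{i+1}·y_i), indices taken mod 6.
Σ = (99) + (74) + (159) + (135) + (51) + (171) = 689
Area = |Σ|/2 = 344.5.
Hole:
Apply the shoelace (surveyor's) formula: 2A = Σ (x_i·y_{i+1} − x_{i+1}·y_i), indices taken mod 3.
Σ = (0) + (-5) + (10) = 5
Area = |Σ|/2 = 2.5.
Net area = 344.5 − 2.5 = 342.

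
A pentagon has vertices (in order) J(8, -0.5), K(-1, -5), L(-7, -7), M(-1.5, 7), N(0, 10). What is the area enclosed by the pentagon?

Apply the surveyor's formula: 2A = Σ (x_i·y_{i+1} − x_{i+1}·y_i), indices taken mod 5.
Σ = (-40.5) + (-28) + (-59.5) + (-15) + (-80) = -223
Area = |Σ|/2 = 111.5.

111.5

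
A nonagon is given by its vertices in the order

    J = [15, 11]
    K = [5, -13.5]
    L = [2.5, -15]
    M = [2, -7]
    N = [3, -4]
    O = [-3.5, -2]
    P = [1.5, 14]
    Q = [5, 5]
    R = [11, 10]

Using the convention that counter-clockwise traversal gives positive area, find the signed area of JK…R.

Apply Gauss's area formula: 2A = Σ (x_i·y_{i+1} − x_{i+1}·y_i), indices taken mod 9.
Cross-terms: -257.5, -41.25, 12.5, 13, -20, -46, -62.5, -5, -29  ⇒  Σ = -435.75
Signed area = Σ/2 = -217.875 (negative ⇒ clockwise traversal).

-217.875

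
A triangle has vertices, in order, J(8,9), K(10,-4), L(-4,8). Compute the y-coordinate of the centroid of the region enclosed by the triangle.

Apply the surveyor's formula. First the cross-terms c_i = x_i·y_{i+1} − x_{i+1}·y_i:
  -122, 64, -100  ⇒  2A = -158, A = -79.
Then Σ (y_i + y_{i+1})·c_i = -2054, so ȳ = -2054 / (6·(-79)) = 13/3.

13/3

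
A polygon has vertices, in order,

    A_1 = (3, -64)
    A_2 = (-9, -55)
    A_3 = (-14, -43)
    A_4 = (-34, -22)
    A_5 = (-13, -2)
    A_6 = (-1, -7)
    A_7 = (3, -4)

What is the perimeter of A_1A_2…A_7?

164

|A_1A_2| = √((-12)² + (9)²) = √225 = 15
|A_2A_3| = √((-5)² + (12)²) = √169 = 13
|A_3A_4| = √((-20)² + (21)²) = √841 = 29
|A_4A_5| = √((21)² + (20)²) = √841 = 29
|A_5A_6| = √((12)² + (-5)²) = √169 = 13
|A_6A_7| = √((4)² + (3)²) = √25 = 5
|A_7A_1| = √((0)² + (-60)²) = √3600 = 60
Perimeter = 15 + 13 + 29 + 29 + 13 + 5 + 60 = 164.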